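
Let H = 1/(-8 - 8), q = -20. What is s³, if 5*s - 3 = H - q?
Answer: 49430863/512000 ≈ 96.545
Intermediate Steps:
H = -1/16 (H = 1/(-16) = -1/16 ≈ -0.062500)
s = 367/80 (s = ⅗ + (-1/16 - 1*(-20))/5 = ⅗ + (-1/16 + 20)/5 = ⅗ + (⅕)*(319/16) = ⅗ + 319/80 = 367/80 ≈ 4.5875)
s³ = (367/80)³ = 49430863/512000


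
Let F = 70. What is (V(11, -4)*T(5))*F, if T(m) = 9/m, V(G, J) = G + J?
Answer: 882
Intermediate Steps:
(V(11, -4)*T(5))*F = ((11 - 4)*(9/5))*70 = (7*(9*(⅕)))*70 = (7*(9/5))*70 = (63/5)*70 = 882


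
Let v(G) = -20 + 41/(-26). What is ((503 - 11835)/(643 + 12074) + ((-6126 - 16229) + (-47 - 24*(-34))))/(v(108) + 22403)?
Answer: -7137532844/7400238489 ≈ -0.96450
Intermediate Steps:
v(G) = -561/26 (v(G) = -20 + 41*(-1/26) = -20 - 41/26 = -561/26)
((503 - 11835)/(643 + 12074) + ((-6126 - 16229) + (-47 - 24*(-34))))/(v(108) + 22403) = ((503 - 11835)/(643 + 12074) + ((-6126 - 16229) + (-47 - 24*(-34))))/(-561/26 + 22403) = (-11332/12717 + (-22355 + (-47 + 816)))/(581917/26) = (-11332*1/12717 + (-22355 + 769))*(26/581917) = (-11332/12717 - 21586)*(26/581917) = -274520494/12717*26/581917 = -7137532844/7400238489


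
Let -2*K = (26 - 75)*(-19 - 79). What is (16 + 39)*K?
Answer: -132055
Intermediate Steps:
K = -2401 (K = -(26 - 75)*(-19 - 79)/2 = -(-49)*(-98)/2 = -½*4802 = -2401)
(16 + 39)*K = (16 + 39)*(-2401) = 55*(-2401) = -132055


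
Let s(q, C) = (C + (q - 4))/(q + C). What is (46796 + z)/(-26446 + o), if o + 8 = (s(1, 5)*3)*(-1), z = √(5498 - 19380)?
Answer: -46796/26455 - I*√13882/26455 ≈ -1.7689 - 0.0044537*I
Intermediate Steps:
s(q, C) = (-4 + C + q)/(C + q) (s(q, C) = (C + (-4 + q))/(C + q) = (-4 + C + q)/(C + q))
z = I*√13882 (z = √(-13882) = I*√13882 ≈ 117.82*I)
o = -9 (o = -8 + (((-4 + 5 + 1)/(5 + 1))*3)*(-1) = -8 + ((2/6)*3)*(-1) = -8 + (((⅙)*2)*3)*(-1) = -8 + ((⅓)*3)*(-1) = -8 + 1*(-1) = -8 - 1 = -9)
(46796 + z)/(-26446 + o) = (46796 + I*√13882)/(-26446 - 9) = (46796 + I*√13882)/(-26455) = (46796 + I*√13882)*(-1/26455) = -46796/26455 - I*√13882/26455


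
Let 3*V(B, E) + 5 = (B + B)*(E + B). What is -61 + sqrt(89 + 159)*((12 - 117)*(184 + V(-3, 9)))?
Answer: -61 - 35770*sqrt(62) ≈ -2.8171e+5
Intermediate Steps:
V(B, E) = -5/3 + 2*B*(B + E)/3 (V(B, E) = -5/3 + ((B + B)*(E + B))/3 = -5/3 + ((2*B)*(B + E))/3 = -5/3 + (2*B*(B + E))/3 = -5/3 + 2*B*(B + E)/3)
-61 + sqrt(89 + 159)*((12 - 117)*(184 + V(-3, 9))) = -61 + sqrt(89 + 159)*((12 - 117)*(184 + (-5/3 + (2/3)*(-3)**2 + (2/3)*(-3)*9))) = -61 + sqrt(248)*(-105*(184 + (-5/3 + (2/3)*9 - 18))) = -61 + (2*sqrt(62))*(-105*(184 + (-5/3 + 6 - 18))) = -61 + (2*sqrt(62))*(-105*(184 - 41/3)) = -61 + (2*sqrt(62))*(-105*511/3) = -61 + (2*sqrt(62))*(-17885) = -61 - 35770*sqrt(62)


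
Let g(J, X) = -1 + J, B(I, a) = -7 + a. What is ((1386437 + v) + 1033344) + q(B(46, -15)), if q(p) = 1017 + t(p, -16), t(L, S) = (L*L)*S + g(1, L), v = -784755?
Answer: 1628299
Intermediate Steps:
t(L, S) = S*L**2 (t(L, S) = (L*L)*S + (-1 + 1) = L**2*S + 0 = S*L**2 + 0 = S*L**2)
q(p) = 1017 - 16*p**2
((1386437 + v) + 1033344) + q(B(46, -15)) = ((1386437 - 784755) + 1033344) + (1017 - 16*(-7 - 15)**2) = (601682 + 1033344) + (1017 - 16*(-22)**2) = 1635026 + (1017 - 16*484) = 1635026 + (1017 - 7744) = 1635026 - 6727 = 1628299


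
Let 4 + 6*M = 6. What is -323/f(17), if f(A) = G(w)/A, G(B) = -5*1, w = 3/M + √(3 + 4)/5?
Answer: 5491/5 ≈ 1098.2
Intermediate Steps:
M = ⅓ (M = -⅔ + (⅙)*6 = -⅔ + 1 = ⅓ ≈ 0.33333)
w = 9 + √7/5 (w = 3/(⅓) + √(3 + 4)/5 = 3*3 + √7*(⅕) = 9 + √7/5 ≈ 9.5291)
G(B) = -5
f(A) = -5/A
-323/f(17) = -323/((-5/17)) = -323/((-5*1/17)) = -323/(-5/17) = -323*(-17/5) = 5491/5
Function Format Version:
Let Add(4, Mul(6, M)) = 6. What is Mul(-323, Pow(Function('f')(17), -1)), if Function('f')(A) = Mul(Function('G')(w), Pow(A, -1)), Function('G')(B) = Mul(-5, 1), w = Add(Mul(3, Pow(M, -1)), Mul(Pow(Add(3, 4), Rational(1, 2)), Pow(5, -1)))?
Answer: Rational(5491, 5) ≈ 1098.2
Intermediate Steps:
M = Rational(1, 3) (M = Add(Rational(-2, 3), Mul(Rational(1, 6), 6)) = Add(Rational(-2, 3), 1) = Rational(1, 3) ≈ 0.33333)
w = Add(9, Mul(Rational(1, 5), Pow(7, Rational(1, 2)))) (w = Add(Mul(3, Pow(Rational(1, 3), -1)), Mul(Pow(Add(3, 4), Rational(1, 2)), Pow(5, -1))) = Add(Mul(3, 3), Mul(Pow(7, Rational(1, 2)), Rational(1, 5))) = Add(9, Mul(Rational(1, 5), Pow(7, Rational(1, 2)))) ≈ 9.5291)
Function('G')(B) = -5
Function('f')(A) = Mul(-5, Pow(A, -1))
Mul(-323, Pow(Function('f')(17), -1)) = Mul(-323, Pow(Mul(-5, Pow(17, -1)), -1)) = Mul(-323, Pow(Mul(-5, Rational(1, 17)), -1)) = Mul(-323, Pow(Rational(-5, 17), -1)) = Mul(-323, Rational(-17, 5)) = Rational(5491, 5)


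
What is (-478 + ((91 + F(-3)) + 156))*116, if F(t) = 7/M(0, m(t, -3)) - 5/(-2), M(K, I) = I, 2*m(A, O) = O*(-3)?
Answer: -236930/9 ≈ -26326.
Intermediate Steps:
m(A, O) = -3*O/2 (m(A, O) = (O*(-3))/2 = (-3*O)/2 = -3*O/2)
F(t) = 73/18 (F(t) = 7/((-3/2*(-3))) - 5/(-2) = 7/(9/2) - 5*(-½) = 7*(2/9) + 5/2 = 14/9 + 5/2 = 73/18)
(-478 + ((91 + F(-3)) + 156))*116 = (-478 + ((91 + 73/18) + 156))*116 = (-478 + (1711/18 + 156))*116 = (-478 + 4519/18)*116 = -4085/18*116 = -236930/9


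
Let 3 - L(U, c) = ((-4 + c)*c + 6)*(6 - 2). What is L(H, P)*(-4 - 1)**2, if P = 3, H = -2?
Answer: -225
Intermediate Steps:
L(U, c) = -21 - 4*c*(-4 + c) (L(U, c) = 3 - ((-4 + c)*c + 6)*(6 - 2) = 3 - (c*(-4 + c) + 6)*4 = 3 - (6 + c*(-4 + c))*4 = 3 - (24 + 4*c*(-4 + c)) = 3 + (-24 - 4*c*(-4 + c)) = -21 - 4*c*(-4 + c))
L(H, P)*(-4 - 1)**2 = (-21 - 4*3**2 + 16*3)*(-4 - 1)**2 = (-21 - 4*9 + 48)*(-5)**2 = (-21 - 36 + 48)*25 = -9*25 = -225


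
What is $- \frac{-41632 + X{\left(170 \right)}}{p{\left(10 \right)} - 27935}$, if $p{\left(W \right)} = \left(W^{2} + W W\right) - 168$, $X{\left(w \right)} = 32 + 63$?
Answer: $- \frac{41537}{27903} \approx -1.4886$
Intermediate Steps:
$X{\left(w \right)} = 95$
$p{\left(W \right)} = -168 + 2 W^{2}$ ($p{\left(W \right)} = \left(W^{2} + W^{2}\right) - 168 = 2 W^{2} - 168 = -168 + 2 W^{2}$)
$- \frac{-41632 + X{\left(170 \right)}}{p{\left(10 \right)} - 27935} = - \frac{-41632 + 95}{\left(-168 + 2 \cdot 10^{2}\right) - 27935} = - \frac{-41537}{\left(-168 + 2 \cdot 100\right) - 27935} = - \frac{-41537}{\left(-168 + 200\right) - 27935} = - \frac{-41537}{32 - 27935} = - \frac{-41537}{-27903} = - \frac{\left(-41537\right) \left(-1\right)}{27903} = \left(-1\right) \frac{41537}{27903} = - \frac{41537}{27903}$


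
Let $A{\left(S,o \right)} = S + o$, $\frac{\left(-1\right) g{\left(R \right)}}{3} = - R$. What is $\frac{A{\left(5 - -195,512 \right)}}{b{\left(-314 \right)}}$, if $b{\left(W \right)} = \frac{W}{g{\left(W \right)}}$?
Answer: $2136$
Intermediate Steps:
$g{\left(R \right)} = 3 R$ ($g{\left(R \right)} = - 3 \left(- R\right) = 3 R$)
$b{\left(W \right)} = \frac{1}{3}$ ($b{\left(W \right)} = \frac{W}{3 W} = W \frac{1}{3 W} = \frac{1}{3}$)
$\frac{A{\left(5 - -195,512 \right)}}{b{\left(-314 \right)}} = \left(\left(5 - -195\right) + 512\right) \frac{1}{\frac{1}{3}} = \left(\left(5 + 195\right) + 512\right) 3 = \left(200 + 512\right) 3 = 712 \cdot 3 = 2136$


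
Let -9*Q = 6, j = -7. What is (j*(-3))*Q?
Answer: -14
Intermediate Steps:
Q = -2/3 (Q = -1/9*6 = -2/3 ≈ -0.66667)
(j*(-3))*Q = -7*(-3)*(-2/3) = 21*(-2/3) = -14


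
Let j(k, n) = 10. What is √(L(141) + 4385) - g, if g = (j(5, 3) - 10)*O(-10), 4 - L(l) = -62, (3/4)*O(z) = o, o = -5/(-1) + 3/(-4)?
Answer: √4451 ≈ 66.716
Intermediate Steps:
o = 17/4 (o = -5*(-1) + 3*(-¼) = 5 - ¾ = 17/4 ≈ 4.2500)
O(z) = 17/3 (O(z) = (4/3)*(17/4) = 17/3)
L(l) = 66 (L(l) = 4 - 1*(-62) = 4 + 62 = 66)
g = 0 (g = (10 - 10)*(17/3) = 0*(17/3) = 0)
√(L(141) + 4385) - g = √(66 + 4385) - 1*0 = √4451 + 0 = √4451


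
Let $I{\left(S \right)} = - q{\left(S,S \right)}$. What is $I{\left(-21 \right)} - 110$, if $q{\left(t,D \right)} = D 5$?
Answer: $-5$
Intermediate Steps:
$q{\left(t,D \right)} = 5 D$
$I{\left(S \right)} = - 5 S$
$I{\left(-21 \right)} - 110 = \left(-5\right) \left(-21\right) - 110 = 105 - 110 = -5$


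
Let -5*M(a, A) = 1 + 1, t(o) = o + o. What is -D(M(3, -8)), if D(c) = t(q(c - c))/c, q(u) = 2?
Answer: 10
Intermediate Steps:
t(o) = 2*o
M(a, A) = -⅖ (M(a, A) = -(1 + 1)/5 = -⅕*2 = -⅖)
D(c) = 4/c (D(c) = (2*2)/c = 4/c)
-D(M(3, -8)) = -4/(-⅖) = -4*(-5)/2 = -1*(-10) = 10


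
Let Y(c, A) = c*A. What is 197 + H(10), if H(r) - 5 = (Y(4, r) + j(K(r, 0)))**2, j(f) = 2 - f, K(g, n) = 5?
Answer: 1571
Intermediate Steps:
Y(c, A) = A*c
H(r) = 5 + (-3 + 4*r)**2 (H(r) = 5 + (r*4 + (2 - 1*5))**2 = 5 + (4*r + (2 - 5))**2 = 5 + (4*r - 3)**2 = 5 + (-3 + 4*r)**2)
197 + H(10) = 197 + (5 + (-3 + 4*10)**2) = 197 + (5 + (-3 + 40)**2) = 197 + (5 + 37**2) = 197 + (5 + 1369) = 197 + 1374 = 1571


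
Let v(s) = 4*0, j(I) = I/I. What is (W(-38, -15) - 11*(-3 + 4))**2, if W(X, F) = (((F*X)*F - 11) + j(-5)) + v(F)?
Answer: 73462041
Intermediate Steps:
j(I) = 1
v(s) = 0
W(X, F) = -10 + X*F**2 (W(X, F) = (((F*X)*F - 11) + 1) + 0 = ((X*F**2 - 11) + 1) + 0 = ((-11 + X*F**2) + 1) + 0 = (-10 + X*F**2) + 0 = -10 + X*F**2)
(W(-38, -15) - 11*(-3 + 4))**2 = ((-10 - 38*(-15)**2) - 11*(-3 + 4))**2 = ((-10 - 38*225) - 11*1)**2 = ((-10 - 8550) - 11)**2 = (-8560 - 11)**2 = (-8571)**2 = 73462041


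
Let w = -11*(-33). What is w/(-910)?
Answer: -363/910 ≈ -0.39890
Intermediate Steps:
w = 363
w/(-910) = 363/(-910) = 363*(-1/910) = -363/910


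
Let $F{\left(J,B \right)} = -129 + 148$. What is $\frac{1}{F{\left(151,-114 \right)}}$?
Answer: $\frac{1}{19} \approx 0.052632$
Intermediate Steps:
$F{\left(J,B \right)} = 19$
$\frac{1}{F{\left(151,-114 \right)}} = \frac{1}{19}$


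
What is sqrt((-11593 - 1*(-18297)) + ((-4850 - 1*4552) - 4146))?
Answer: 2*I*sqrt(1711) ≈ 82.729*I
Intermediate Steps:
sqrt((-11593 - 1*(-18297)) + ((-4850 - 1*4552) - 4146)) = sqrt((-11593 + 18297) + ((-4850 - 4552) - 4146)) = sqrt(6704 + (-9402 - 4146)) = sqrt(6704 - 13548) = sqrt(-6844) = 2*I*sqrt(1711)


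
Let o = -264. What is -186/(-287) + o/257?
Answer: -27966/73759 ≈ -0.37915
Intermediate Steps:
-186/(-287) + o/257 = -186/(-287) - 264/257 = -186*(-1/287) - 264*1/257 = 186/287 - 264/257 = -27966/73759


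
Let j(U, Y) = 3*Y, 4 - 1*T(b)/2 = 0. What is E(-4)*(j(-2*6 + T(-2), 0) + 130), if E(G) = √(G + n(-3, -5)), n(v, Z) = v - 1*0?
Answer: 130*I*√7 ≈ 343.95*I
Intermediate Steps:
n(v, Z) = v (n(v, Z) = v + 0 = v)
T(b) = 8 (T(b) = 8 - 2*0 = 8 + 0 = 8)
E(G) = √(-3 + G) (E(G) = √(G - 3) = √(-3 + G))
E(-4)*(j(-2*6 + T(-2), 0) + 130) = √(-3 - 4)*(3*0 + 130) = √(-7)*(0 + 130) = (I*√7)*130 = 130*I*√7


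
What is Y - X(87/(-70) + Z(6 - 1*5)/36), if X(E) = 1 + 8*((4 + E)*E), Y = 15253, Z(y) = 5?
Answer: 3031835159/198450 ≈ 15278.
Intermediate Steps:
X(E) = 1 + 8*E*(4 + E) (X(E) = 1 + 8*(E*(4 + E)) = 1 + 8*E*(4 + E))
Y - X(87/(-70) + Z(6 - 1*5)/36) = 15253 - (1 + 8*(87/(-70) + 5/36)² + 32*(87/(-70) + 5/36)) = 15253 - (1 + 8*(87*(-1/70) + 5*(1/36))² + 32*(87*(-1/70) + 5*(1/36))) = 15253 - (1 + 8*(-87/70 + 5/36)² + 32*(-87/70 + 5/36)) = 15253 - (1 + 8*(-1391/1260)² + 32*(-1391/1260)) = 15253 - (1 + 8*(1934881/1587600) - 11128/315) = 15253 - (1 + 1934881/198450 - 11128/315) = 15253 - 1*(-4877309/198450) = 15253 + 4877309/198450 = 3031835159/198450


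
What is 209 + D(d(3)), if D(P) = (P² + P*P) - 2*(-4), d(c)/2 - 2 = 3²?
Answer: 1185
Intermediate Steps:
d(c) = 22 (d(c) = 4 + 2*3² = 4 + 2*9 = 4 + 18 = 22)
D(P) = 8 + 2*P² (D(P) = (P² + P²) + 8 = 2*P² + 8 = 8 + 2*P²)
209 + D(d(3)) = 209 + (8 + 2*22²) = 209 + (8 + 2*484) = 209 + (8 + 968) = 209 + 976 = 1185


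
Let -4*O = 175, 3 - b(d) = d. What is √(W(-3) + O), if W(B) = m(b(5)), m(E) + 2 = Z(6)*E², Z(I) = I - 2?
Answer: I*√119/2 ≈ 5.4544*I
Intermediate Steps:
b(d) = 3 - d
O = -175/4 (O = -¼*175 = -175/4 ≈ -43.750)
Z(I) = -2 + I
m(E) = -2 + 4*E² (m(E) = -2 + (-2 + 6)*E² = -2 + 4*E²)
W(B) = 14 (W(B) = -2 + 4*(3 - 1*5)² = -2 + 4*(3 - 5)² = -2 + 4*(-2)² = -2 + 4*4 = -2 + 16 = 14)
√(W(-3) + O) = √(14 - 175/4) = √(-119/4) = I*√119/2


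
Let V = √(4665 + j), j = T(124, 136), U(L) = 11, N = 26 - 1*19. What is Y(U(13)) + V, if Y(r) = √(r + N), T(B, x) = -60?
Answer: √4605 + 3*√2 ≈ 72.103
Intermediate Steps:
N = 7 (N = 26 - 19 = 7)
j = -60
Y(r) = √(7 + r) (Y(r) = √(r + 7) = √(7 + r))
V = √4605 (V = √(4665 - 60) = √4605 ≈ 67.860)
Y(U(13)) + V = √(7 + 11) + √4605 = √18 + √4605 = 3*√2 + √4605 = √4605 + 3*√2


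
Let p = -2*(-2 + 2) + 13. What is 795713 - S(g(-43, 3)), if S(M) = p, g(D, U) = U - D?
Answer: 795700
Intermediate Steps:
p = 13 (p = -2*0 + 13 = 0 + 13 = 13)
S(M) = 13
795713 - S(g(-43, 3)) = 795713 - 1*13 = 795713 - 13 = 795700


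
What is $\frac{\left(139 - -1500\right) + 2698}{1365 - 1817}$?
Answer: $- \frac{4337}{452} \approx -9.5951$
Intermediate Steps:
$\frac{\left(139 - -1500\right) + 2698}{1365 - 1817} = \frac{\left(139 + 1500\right) + 2698}{-452} = \left(1639 + 2698\right) \left(- \frac{1}{452}\right) = 4337 \left(- \frac{1}{452}\right) = - \frac{4337}{452}$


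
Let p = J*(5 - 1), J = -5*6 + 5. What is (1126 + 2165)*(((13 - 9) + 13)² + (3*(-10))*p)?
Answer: 10824099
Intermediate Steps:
J = -25 (J = -30 + 5 = -25)
p = -100 (p = -25*(5 - 1) = -25*4 = -100)
(1126 + 2165)*(((13 - 9) + 13)² + (3*(-10))*p) = (1126 + 2165)*(((13 - 9) + 13)² + (3*(-10))*(-100)) = 3291*((4 + 13)² - 30*(-100)) = 3291*(17² + 3000) = 3291*(289 + 3000) = 3291*3289 = 10824099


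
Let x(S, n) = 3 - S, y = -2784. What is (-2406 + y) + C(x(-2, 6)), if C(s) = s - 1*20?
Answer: -5205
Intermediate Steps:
C(s) = -20 + s (C(s) = s - 20 = -20 + s)
(-2406 + y) + C(x(-2, 6)) = (-2406 - 2784) + (-20 + (3 - 1*(-2))) = -5190 + (-20 + (3 + 2)) = -5190 + (-20 + 5) = -5190 - 15 = -5205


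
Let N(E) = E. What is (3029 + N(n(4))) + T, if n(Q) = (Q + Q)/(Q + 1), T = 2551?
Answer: 27908/5 ≈ 5581.6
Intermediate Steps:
n(Q) = 2*Q/(1 + Q) (n(Q) = (2*Q)/(1 + Q) = 2*Q/(1 + Q))
(3029 + N(n(4))) + T = (3029 + 2*4/(1 + 4)) + 2551 = (3029 + 2*4/5) + 2551 = (3029 + 2*4*(⅕)) + 2551 = (3029 + 8/5) + 2551 = 15153/5 + 2551 = 27908/5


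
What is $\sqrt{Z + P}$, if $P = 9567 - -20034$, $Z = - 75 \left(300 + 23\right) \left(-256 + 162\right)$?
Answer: $\sqrt{2306751} \approx 1518.8$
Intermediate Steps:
$Z = 2277150$ ($Z = - 75 \cdot 323 \left(-94\right) = \left(-75\right) \left(-30362\right) = 2277150$)
$P = 29601$ ($P = 9567 + 20034 = 29601$)
$\sqrt{Z + P} = \sqrt{2277150 + 29601} = \sqrt{2306751}$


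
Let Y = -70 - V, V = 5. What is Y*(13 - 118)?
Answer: 7875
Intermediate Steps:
Y = -75 (Y = -70 - 1*5 = -70 - 5 = -75)
Y*(13 - 118) = -75*(13 - 118) = -75*(-105) = 7875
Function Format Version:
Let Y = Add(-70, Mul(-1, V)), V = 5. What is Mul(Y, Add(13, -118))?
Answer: 7875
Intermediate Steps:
Y = -75 (Y = Add(-70, Mul(-1, 5)) = Add(-70, -5) = -75)
Mul(Y, Add(13, -118)) = Mul(-75, Add(13, -118)) = Mul(-75, -105) = 7875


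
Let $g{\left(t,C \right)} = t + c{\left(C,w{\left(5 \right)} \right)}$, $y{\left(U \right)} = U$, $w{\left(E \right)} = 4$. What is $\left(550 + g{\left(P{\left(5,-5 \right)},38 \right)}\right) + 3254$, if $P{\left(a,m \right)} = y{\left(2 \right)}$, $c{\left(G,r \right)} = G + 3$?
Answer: $3847$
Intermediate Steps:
$c{\left(G,r \right)} = 3 + G$
$P{\left(a,m \right)} = 2$
$g{\left(t,C \right)} = 3 + C + t$ ($g{\left(t,C \right)} = t + \left(3 + C\right) = 3 + C + t$)
$\left(550 + g{\left(P{\left(5,-5 \right)},38 \right)}\right) + 3254 = \left(550 + \left(3 + 38 + 2\right)\right) + 3254 = \left(550 + 43\right) + 3254 = 593 + 3254 = 3847$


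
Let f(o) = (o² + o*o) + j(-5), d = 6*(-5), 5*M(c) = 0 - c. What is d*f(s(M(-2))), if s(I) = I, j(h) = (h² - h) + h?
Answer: -3798/5 ≈ -759.60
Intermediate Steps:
M(c) = -c/5 (M(c) = (0 - c)/5 = (-c)/5 = -c/5)
j(h) = h²
d = -30
f(o) = 25 + 2*o² (f(o) = (o² + o*o) + (-5)² = (o² + o²) + 25 = 2*o² + 25 = 25 + 2*o²)
d*f(s(M(-2))) = -30*(25 + 2*(-⅕*(-2))²) = -30*(25 + 2*(⅖)²) = -30*(25 + 2*(4/25)) = -30*(25 + 8/25) = -30*633/25 = -3798/5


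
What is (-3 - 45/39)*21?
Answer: -1134/13 ≈ -87.231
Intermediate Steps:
(-3 - 45/39)*21 = (-3 - 45*1/39)*21 = (-3 - 15/13)*21 = -54/13*21 = -1134/13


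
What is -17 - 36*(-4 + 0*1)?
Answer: 127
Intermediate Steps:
-17 - 36*(-4 + 0*1) = -17 - 36*(-4 + 0) = -17 - 36*(-4) = -17 + 144 = 127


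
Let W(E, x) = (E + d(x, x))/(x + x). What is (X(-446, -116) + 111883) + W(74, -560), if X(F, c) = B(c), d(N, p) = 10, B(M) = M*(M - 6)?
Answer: 5041397/40 ≈ 1.2603e+5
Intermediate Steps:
B(M) = M*(-6 + M)
X(F, c) = c*(-6 + c)
W(E, x) = (10 + E)/(2*x) (W(E, x) = (E + 10)/(x + x) = (10 + E)/((2*x)) = (10 + E)*(1/(2*x)) = (10 + E)/(2*x))
(X(-446, -116) + 111883) + W(74, -560) = (-116*(-6 - 116) + 111883) + (1/2)*(10 + 74)/(-560) = (-116*(-122) + 111883) + (1/2)*(-1/560)*84 = (14152 + 111883) - 3/40 = 126035 - 3/40 = 5041397/40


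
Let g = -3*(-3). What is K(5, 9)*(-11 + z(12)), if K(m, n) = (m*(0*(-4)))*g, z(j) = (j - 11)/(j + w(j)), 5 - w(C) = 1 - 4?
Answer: 0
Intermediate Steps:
g = 9
w(C) = 8 (w(C) = 5 - (1 - 4) = 5 - 1*(-3) = 5 + 3 = 8)
z(j) = (-11 + j)/(8 + j) (z(j) = (j - 11)/(j + 8) = (-11 + j)/(8 + j))
K(m, n) = 0 (K(m, n) = (m*(0*(-4)))*9 = (m*0)*9 = 0*9 = 0)
K(5, 9)*(-11 + z(12)) = 0*(-11 + (-11 + 12)/(8 + 12)) = 0*(-11 + 1/20) = 0*(-219/20) = 0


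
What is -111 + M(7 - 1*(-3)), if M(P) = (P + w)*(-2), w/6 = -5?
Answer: -71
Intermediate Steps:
w = -30 (w = 6*(-5) = -30)
M(P) = 60 - 2*P (M(P) = (P - 30)*(-2) = (-30 + P)*(-2) = 60 - 2*P)
-111 + M(7 - 1*(-3)) = -111 + (60 - 2*(7 - 1*(-3))) = -111 + (60 - 2*(7 + 3)) = -111 + (60 - 2*10) = -111 + (60 - 20) = -111 + 40 = -71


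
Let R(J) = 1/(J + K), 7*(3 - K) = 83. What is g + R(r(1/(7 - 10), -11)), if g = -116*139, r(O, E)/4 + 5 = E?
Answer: -8223247/510 ≈ -16124.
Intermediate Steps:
K = -62/7 (K = 3 - ⅐*83 = 3 - 83/7 = -62/7 ≈ -8.8571)
r(O, E) = -20 + 4*E
R(J) = 1/(-62/7 + J) (R(J) = 1/(J - 62/7) = 1/(-62/7 + J))
g = -16124
g + R(r(1/(7 - 10), -11)) = -16124 + 7/(-62 + 7*(-20 + 4*(-11))) = -16124 + 7/(-62 + 7*(-20 - 44)) = -16124 + 7/(-62 + 7*(-64)) = -16124 + 7/(-62 - 448) = -16124 + 7/(-510) = -16124 + 7*(-1/510) = -16124 - 7/510 = -8223247/510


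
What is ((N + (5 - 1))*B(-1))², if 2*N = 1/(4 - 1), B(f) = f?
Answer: 625/36 ≈ 17.361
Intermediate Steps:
N = ⅙ (N = 1/(2*(4 - 1)) = (½)/3 = (½)*(⅓) = ⅙ ≈ 0.16667)
((N + (5 - 1))*B(-1))² = ((⅙ + (5 - 1))*(-1))² = ((⅙ + 4)*(-1))² = ((25/6)*(-1))² = (-25/6)² = 625/36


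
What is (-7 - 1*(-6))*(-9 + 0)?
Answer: 9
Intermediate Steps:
(-7 - 1*(-6))*(-9 + 0) = (-7 + 6)*(-9) = -1*(-9) = 9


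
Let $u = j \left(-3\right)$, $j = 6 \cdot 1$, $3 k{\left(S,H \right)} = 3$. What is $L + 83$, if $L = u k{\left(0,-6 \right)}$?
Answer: $65$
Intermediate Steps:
$k{\left(S,H \right)} = 1$ ($k{\left(S,H \right)} = \frac{1}{3} \cdot 3 = 1$)
$j = 6$
$u = -18$ ($u = 6 \left(-3\right) = -18$)
$L = -18$ ($L = \left(-18\right) 1 = -18$)
$L + 83 = -18 + 83 = 65$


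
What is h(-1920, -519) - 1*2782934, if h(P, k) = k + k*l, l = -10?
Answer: -2778263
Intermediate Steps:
h(P, k) = -9*k (h(P, k) = k + k*(-10) = k - 10*k = -9*k)
h(-1920, -519) - 1*2782934 = -9*(-519) - 1*2782934 = 4671 - 2782934 = -2778263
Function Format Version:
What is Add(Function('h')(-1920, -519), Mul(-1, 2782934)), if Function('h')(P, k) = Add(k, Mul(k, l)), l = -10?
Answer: -2778263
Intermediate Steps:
Function('h')(P, k) = Mul(-9, k) (Function('h')(P, k) = Add(k, Mul(k, -10)) = Add(k, Mul(-10, k)) = Mul(-9, k))
Add(Function('h')(-1920, -519), Mul(-1, 2782934)) = Add(Mul(-9, -519), Mul(-1, 2782934)) = Add(4671, -2782934) = -2778263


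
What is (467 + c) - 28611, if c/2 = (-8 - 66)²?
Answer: -17192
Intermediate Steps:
c = 10952 (c = 2*(-8 - 66)² = 2*(-74)² = 2*5476 = 10952)
(467 + c) - 28611 = (467 + 10952) - 28611 = 11419 - 28611 = -17192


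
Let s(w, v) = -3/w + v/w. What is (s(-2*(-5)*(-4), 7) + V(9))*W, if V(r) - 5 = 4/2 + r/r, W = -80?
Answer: -632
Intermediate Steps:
V(r) = 8 (V(r) = 5 + (4/2 + r/r) = 5 + (4*(½) + 1) = 5 + (2 + 1) = 5 + 3 = 8)
(s(-2*(-5)*(-4), 7) + V(9))*W = ((-3 + 7)/((-2*(-5)*(-4))) + 8)*(-80) = (4/(10*(-4)) + 8)*(-80) = (4/(-40) + 8)*(-80) = (-1/40*4 + 8)*(-80) = (-⅒ + 8)*(-80) = (79/10)*(-80) = -632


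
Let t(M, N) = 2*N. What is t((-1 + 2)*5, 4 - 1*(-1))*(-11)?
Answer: -110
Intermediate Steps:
t((-1 + 2)*5, 4 - 1*(-1))*(-11) = (2*(4 - 1*(-1)))*(-11) = (2*(4 + 1))*(-11) = (2*5)*(-11) = 10*(-11) = -110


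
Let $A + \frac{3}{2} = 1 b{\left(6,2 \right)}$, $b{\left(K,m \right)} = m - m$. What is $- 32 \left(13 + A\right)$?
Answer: $-368$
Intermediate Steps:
$b{\left(K,m \right)} = 0$
$A = - \frac{3}{2}$ ($A = - \frac{3}{2} + 1 \cdot 0 = - \frac{3}{2} + 0 = - \frac{3}{2} \approx -1.5$)
$- 32 \left(13 + A\right) = - 32 \left(13 - \frac{3}{2}\right) = \left(-32\right) \frac{23}{2} = -368$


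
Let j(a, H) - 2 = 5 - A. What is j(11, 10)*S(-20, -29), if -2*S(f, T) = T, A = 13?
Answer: -87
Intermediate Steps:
S(f, T) = -T/2
j(a, H) = -6 (j(a, H) = 2 + (5 - 1*13) = 2 + (5 - 13) = 2 - 8 = -6)
j(11, 10)*S(-20, -29) = -(-3)*(-29) = -6*29/2 = -87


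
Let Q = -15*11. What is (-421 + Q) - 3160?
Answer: -3746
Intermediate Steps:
Q = -165
(-421 + Q) - 3160 = (-421 - 165) - 3160 = -586 - 3160 = -3746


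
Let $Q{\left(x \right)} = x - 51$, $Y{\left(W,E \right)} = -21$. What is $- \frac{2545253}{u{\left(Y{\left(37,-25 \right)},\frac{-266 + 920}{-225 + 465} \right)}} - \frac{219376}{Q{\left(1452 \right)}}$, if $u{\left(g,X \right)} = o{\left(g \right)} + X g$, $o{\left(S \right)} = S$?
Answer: $\frac{47316516872}{1461243} \approx 32381.0$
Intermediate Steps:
$Q{\left(x \right)} = -51 + x$ ($Q{\left(x \right)} = x - 51 = -51 + x$)
$u{\left(g,X \right)} = g + X g$
$- \frac{2545253}{u{\left(Y{\left(37,-25 \right)},\frac{-266 + 920}{-225 + 465} \right)}} - \frac{219376}{Q{\left(1452 \right)}} = - \frac{2545253}{\left(-21\right) \left(1 + \frac{-266 + 920}{-225 + 465}\right)} - \frac{219376}{-51 + 1452} = - \frac{2545253}{\left(-21\right) \left(1 + \frac{654}{240}\right)} - \frac{219376}{1401} = - \frac{2545253}{\left(-21\right) \left(1 + 654 \cdot \frac{1}{240}\right)} - \frac{219376}{1401} = - \frac{2545253}{\left(-21\right) \left(1 + \frac{109}{40}\right)} - \frac{219376}{1401} = - \frac{2545253}{\left(-21\right) \frac{149}{40}} - \frac{219376}{1401} = - \frac{2545253}{- \frac{3129}{40}} - \frac{219376}{1401} = \left(-2545253\right) \left(- \frac{40}{3129}\right) - \frac{219376}{1401} = \frac{101810120}{3129} - \frac{219376}{1401} = \frac{47316516872}{1461243}$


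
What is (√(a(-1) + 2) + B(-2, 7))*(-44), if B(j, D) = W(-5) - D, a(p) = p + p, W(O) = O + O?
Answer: 748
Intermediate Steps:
W(O) = 2*O
a(p) = 2*p
B(j, D) = -10 - D (B(j, D) = 2*(-5) - D = -10 - D)
(√(a(-1) + 2) + B(-2, 7))*(-44) = (√(2*(-1) + 2) + (-10 - 1*7))*(-44) = (√(-2 + 2) + (-10 - 7))*(-44) = (√0 - 17)*(-44) = (0 - 17)*(-44) = -17*(-44) = 748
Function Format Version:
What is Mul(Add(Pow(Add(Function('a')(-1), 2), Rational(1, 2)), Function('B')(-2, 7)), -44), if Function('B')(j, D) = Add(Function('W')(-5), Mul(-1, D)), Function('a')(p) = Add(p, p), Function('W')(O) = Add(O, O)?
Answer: 748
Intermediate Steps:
Function('W')(O) = Mul(2, O)
Function('a')(p) = Mul(2, p)
Function('B')(j, D) = Add(-10, Mul(-1, D)) (Function('B')(j, D) = Add(Mul(2, -5), Mul(-1, D)) = Add(-10, Mul(-1, D)))
Mul(Add(Pow(Add(Function('a')(-1), 2), Rational(1, 2)), Function('B')(-2, 7)), -44) = Mul(Add(Pow(Add(Mul(2, -1), 2), Rational(1, 2)), Add(-10, Mul(-1, 7))), -44) = Mul(Add(Pow(Add(-2, 2), Rational(1, 2)), Add(-10, -7)), -44) = Mul(Add(Pow(0, Rational(1, 2)), -17), -44) = Mul(Add(0, -17), -44) = Mul(-17, -44) = 748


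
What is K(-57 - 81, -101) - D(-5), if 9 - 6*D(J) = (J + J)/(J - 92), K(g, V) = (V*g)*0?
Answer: -863/582 ≈ -1.4828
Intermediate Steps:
K(g, V) = 0
D(J) = 3/2 - J/(3*(-92 + J)) (D(J) = 3/2 - (J + J)/(6*(J - 92)) = 3/2 - 2*J/(6*(-92 + J)) = 3/2 - J/(3*(-92 + J)))
K(-57 - 81, -101) - D(-5) = 0 - (-828 + 7*(-5))/(6*(-92 - 5)) = 0 - (-828 - 35)/(6*(-97)) = 0 - (-1)*(-863)/(6*97) = 0 - 1*863/582 = 0 - 863/582 = -863/582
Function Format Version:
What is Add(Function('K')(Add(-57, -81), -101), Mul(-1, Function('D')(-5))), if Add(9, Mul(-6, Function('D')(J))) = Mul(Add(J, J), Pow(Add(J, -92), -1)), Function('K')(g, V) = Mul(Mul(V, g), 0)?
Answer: Rational(-863, 582) ≈ -1.4828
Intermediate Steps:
Function('K')(g, V) = 0
Function('D')(J) = Add(Rational(3, 2), Mul(Rational(-1, 3), J, Pow(Add(-92, J), -1))) (Function('D')(J) = Add(Rational(3, 2), Mul(Rational(-1, 6), Mul(Add(J, J), Pow(Add(J, -92), -1)))) = Add(Rational(3, 2), Mul(Rational(-1, 6), Mul(Mul(2, J), Pow(Add(-92, J), -1)))) = Add(Rational(3, 2), Mul(Rational(-1, 6), Mul(2, J, Pow(Add(-92, J), -1)))) = Add(Rational(3, 2), Mul(Rational(-1, 3), J, Pow(Add(-92, J), -1))))
Add(Function('K')(Add(-57, -81), -101), Mul(-1, Function('D')(-5))) = Add(0, Mul(-1, Mul(Rational(1, 6), Pow(Add(-92, -5), -1), Add(-828, Mul(7, -5))))) = Add(0, Mul(-1, Mul(Rational(1, 6), Pow(-97, -1), Add(-828, -35)))) = Add(0, Mul(-1, Mul(Rational(1, 6), Rational(-1, 97), -863))) = Add(0, Mul(-1, Rational(863, 582))) = Add(0, Rational(-863, 582)) = Rational(-863, 582)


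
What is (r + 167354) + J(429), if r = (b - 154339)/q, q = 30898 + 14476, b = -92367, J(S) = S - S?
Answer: 3796636845/22687 ≈ 1.6735e+5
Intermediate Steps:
J(S) = 0
q = 45374
r = -123353/22687 (r = (-92367 - 154339)/45374 = -246706*1/45374 = -123353/22687 ≈ -5.4372)
(r + 167354) + J(429) = (-123353/22687 + 167354) + 0 = 3796636845/22687 + 0 = 3796636845/22687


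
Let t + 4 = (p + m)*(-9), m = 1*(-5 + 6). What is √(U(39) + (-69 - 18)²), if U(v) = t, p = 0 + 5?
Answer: √7511 ≈ 86.666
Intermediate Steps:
p = 5
m = 1 (m = 1*1 = 1)
t = -58 (t = -4 + (5 + 1)*(-9) = -4 + 6*(-9) = -4 - 54 = -58)
U(v) = -58
√(U(39) + (-69 - 18)²) = √(-58 + (-69 - 18)²) = √(-58 + (-87)²) = √(-58 + 7569) = √7511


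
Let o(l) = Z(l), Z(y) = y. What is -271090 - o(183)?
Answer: -271273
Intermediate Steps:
o(l) = l
-271090 - o(183) = -271090 - 1*183 = -271090 - 183 = -271273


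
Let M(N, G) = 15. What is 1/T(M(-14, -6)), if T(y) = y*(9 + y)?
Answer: 1/360 ≈ 0.0027778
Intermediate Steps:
1/T(M(-14, -6)) = 1/(15*(9 + 15)) = 1/(15*24) = 1/360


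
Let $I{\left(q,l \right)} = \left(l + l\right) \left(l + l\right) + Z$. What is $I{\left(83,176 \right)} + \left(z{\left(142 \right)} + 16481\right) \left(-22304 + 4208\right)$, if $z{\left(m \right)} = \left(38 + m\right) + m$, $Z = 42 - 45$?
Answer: $-303943187$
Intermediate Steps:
$Z = -3$
$z{\left(m \right)} = 38 + 2 m$
$I{\left(q,l \right)} = -3 + 4 l^{2}$ ($I{\left(q,l \right)} = \left(l + l\right) \left(l + l\right) - 3 = 2 l 2 l - 3 = 4 l^{2} - 3 = -3 + 4 l^{2}$)
$I{\left(83,176 \right)} + \left(z{\left(142 \right)} + 16481\right) \left(-22304 + 4208\right) = \left(-3 + 4 \cdot 176^{2}\right) + \left(\left(38 + 2 \cdot 142\right) + 16481\right) \left(-22304 + 4208\right) = \left(-3 + 4 \cdot 30976\right) + \left(\left(38 + 284\right) + 16481\right) \left(-18096\right) = \left(-3 + 123904\right) + \left(322 + 16481\right) \left(-18096\right) = 123901 + 16803 \left(-18096\right) = 123901 - 304067088 = -303943187$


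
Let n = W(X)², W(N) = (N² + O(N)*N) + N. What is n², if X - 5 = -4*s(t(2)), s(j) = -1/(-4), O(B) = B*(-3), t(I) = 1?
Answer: 614656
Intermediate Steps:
O(B) = -3*B
s(j) = ¼ (s(j) = -1*(-¼) = ¼)
X = 4 (X = 5 - 4*¼ = 5 - 1 = 4)
W(N) = N - 2*N² (W(N) = (N² + (-3*N)*N) + N = (N² - 3*N²) + N = -2*N² + N = N - 2*N²)
n = 784 (n = (4*(1 - 2*4))² = (4*(1 - 8))² = (4*(-7))² = (-28)² = 784)
n² = 784² = 614656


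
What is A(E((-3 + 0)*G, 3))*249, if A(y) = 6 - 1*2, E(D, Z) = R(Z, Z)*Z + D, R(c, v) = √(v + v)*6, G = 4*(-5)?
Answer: 996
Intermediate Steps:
G = -20
R(c, v) = 6*√2*√v (R(c, v) = √(2*v)*6 = (√2*√v)*6 = 6*√2*√v)
E(D, Z) = D + 6*√2*Z^(3/2) (E(D, Z) = (6*√2*√Z)*Z + D = 6*√2*Z^(3/2) + D = D + 6*√2*Z^(3/2))
A(y) = 4 (A(y) = 6 - 2 = 4)
A(E((-3 + 0)*G, 3))*249 = 4*249 = 996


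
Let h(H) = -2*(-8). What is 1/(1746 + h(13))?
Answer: 1/1762 ≈ 0.00056754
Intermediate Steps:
h(H) = 16
1/(1746 + h(13)) = 1/(1746 + 16) = 1/1762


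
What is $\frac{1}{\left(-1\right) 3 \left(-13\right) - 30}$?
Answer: $\frac{1}{9} \approx 0.11111$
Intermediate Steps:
$\frac{1}{\left(-1\right) 3 \left(-13\right) - 30} = \frac{1}{\left(-3\right) \left(-13\right) - 30} = \frac{1}{39 - 30} = \frac{1}{9}$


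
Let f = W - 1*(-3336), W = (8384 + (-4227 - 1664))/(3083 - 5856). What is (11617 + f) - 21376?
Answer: -17813472/2773 ≈ -6423.9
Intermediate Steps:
W = -2493/2773 (W = (8384 - 5891)/(-2773) = 2493*(-1/2773) = -2493/2773 ≈ -0.89903)
f = 9248235/2773 (f = -2493/2773 - 1*(-3336) = -2493/2773 + 3336 = 9248235/2773 ≈ 3335.1)
(11617 + f) - 21376 = (11617 + 9248235/2773) - 21376 = 41462176/2773 - 21376 = -17813472/2773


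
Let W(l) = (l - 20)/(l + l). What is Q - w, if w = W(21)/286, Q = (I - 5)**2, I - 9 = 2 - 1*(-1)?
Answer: 588587/12012 ≈ 49.000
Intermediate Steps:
I = 12 (I = 9 + (2 - 1*(-1)) = 9 + (2 + 1) = 9 + 3 = 12)
Q = 49 (Q = (12 - 5)**2 = 7**2 = 49)
W(l) = (-20 + l)/(2*l) (W(l) = (-20 + l)/((2*l)) = (-20 + l)*(1/(2*l)) = (-20 + l)/(2*l))
w = 1/12012 (w = ((1/2)*(-20 + 21)/21)/286 = ((1/2)*(1/21)*1)*(1/286) = (1/42)*(1/286) = 1/12012 ≈ 8.3250e-5)
Q - w = 49 - 1*1/12012 = 49 - 1/12012 = 588587/12012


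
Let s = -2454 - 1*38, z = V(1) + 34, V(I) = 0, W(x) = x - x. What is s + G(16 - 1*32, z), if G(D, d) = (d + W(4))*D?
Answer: -3036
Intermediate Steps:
W(x) = 0
z = 34 (z = 0 + 34 = 34)
G(D, d) = D*d (G(D, d) = (d + 0)*D = d*D = D*d)
s = -2492 (s = -2454 - 38 = -2492)
s + G(16 - 1*32, z) = -2492 + (16 - 1*32)*34 = -2492 + (16 - 32)*34 = -2492 - 16*34 = -2492 - 544 = -3036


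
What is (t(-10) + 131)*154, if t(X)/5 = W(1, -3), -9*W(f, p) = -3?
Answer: 61292/3 ≈ 20431.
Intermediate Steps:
W(f, p) = 1/3 (W(f, p) = -1/9*(-3) = 1/3)
t(X) = 5/3 (t(X) = 5*(1/3) = 5/3)
(t(-10) + 131)*154 = (5/3 + 131)*154 = (398/3)*154 = 61292/3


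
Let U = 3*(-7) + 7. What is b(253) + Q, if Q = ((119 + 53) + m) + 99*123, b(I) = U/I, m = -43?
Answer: 3113404/253 ≈ 12306.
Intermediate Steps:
U = -14 (U = -21 + 7 = -14)
b(I) = -14/I
Q = 12306 (Q = ((119 + 53) - 43) + 99*123 = (172 - 43) + 12177 = 129 + 12177 = 12306)
b(253) + Q = -14/253 + 12306 = 3113404/253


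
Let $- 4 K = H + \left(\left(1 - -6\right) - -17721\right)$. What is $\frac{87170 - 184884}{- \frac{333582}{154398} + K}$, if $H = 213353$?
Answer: $\frac{10057897448}{5946629761} \approx 1.6914$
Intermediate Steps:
$K = - \frac{231081}{4}$ ($K = - \frac{213353 + \left(\left(1 - -6\right) - -17721\right)}{4} = - \frac{213353 + \left(\left(1 + 6\right) + 17721\right)}{4} = - \frac{213353 + \left(7 + 17721\right)}{4} = - \frac{213353 + 17728}{4} = \left(- \frac{1}{4}\right) 231081 = - \frac{231081}{4} \approx -57770.0$)
$\frac{87170 - 184884}{- \frac{333582}{154398} + K} = \frac{87170 - 184884}{- \frac{333582}{154398} - \frac{231081}{4}} = - \frac{97714}{\left(-333582\right) \frac{1}{154398} - \frac{231081}{4}} = - \frac{97714}{- \frac{55597}{25733} - \frac{231081}{4}} = - \frac{97714}{- \frac{5946629761}{102932}} = \left(-97714\right) \left(- \frac{102932}{5946629761}\right) = \frac{10057897448}{5946629761}$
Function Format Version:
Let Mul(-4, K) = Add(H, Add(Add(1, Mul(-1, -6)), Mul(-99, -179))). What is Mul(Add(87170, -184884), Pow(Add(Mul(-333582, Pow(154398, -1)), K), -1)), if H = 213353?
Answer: Rational(10057897448, 5946629761) ≈ 1.6914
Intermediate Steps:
K = Rational(-231081, 4) (K = Mul(Rational(-1, 4), Add(213353, Add(Add(1, Mul(-1, -6)), Mul(-99, -179)))) = Mul(Rational(-1, 4), Add(213353, Add(Add(1, 6), 17721))) = Mul(Rational(-1, 4), Add(213353, Add(7, 17721))) = Mul(Rational(-1, 4), Add(213353, 17728)) = Mul(Rational(-1, 4), 231081) = Rational(-231081, 4) ≈ -57770.)
Mul(Add(87170, -184884), Pow(Add(Mul(-333582, Pow(154398, -1)), K), -1)) = Mul(Add(87170, -184884), Pow(Add(Mul(-333582, Pow(154398, -1)), Rational(-231081, 4)), -1)) = Mul(-97714, Pow(Add(Mul(-333582, Rational(1, 154398)), Rational(-231081, 4)), -1)) = Mul(-97714, Pow(Add(Rational(-55597, 25733), Rational(-231081, 4)), -1)) = Mul(-97714, Pow(Rational(-5946629761, 102932), -1)) = Mul(-97714, Rational(-102932, 5946629761)) = Rational(10057897448, 5946629761)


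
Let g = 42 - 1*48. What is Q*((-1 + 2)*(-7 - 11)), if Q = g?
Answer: 108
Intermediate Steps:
g = -6 (g = 42 - 48 = -6)
Q = -6
Q*((-1 + 2)*(-7 - 11)) = -6*(-1 + 2)*(-7 - 11) = -6*(-18) = 108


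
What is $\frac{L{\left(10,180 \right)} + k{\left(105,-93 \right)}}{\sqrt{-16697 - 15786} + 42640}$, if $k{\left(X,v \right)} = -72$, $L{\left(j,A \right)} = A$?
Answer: $\frac{1535040}{606067361} - \frac{36 i \sqrt{32483}}{606067361} \approx 0.0025328 - 1.0706 \cdot 10^{-5} i$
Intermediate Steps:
$\frac{L{\left(10,180 \right)} + k{\left(105,-93 \right)}}{\sqrt{-16697 - 15786} + 42640} = \frac{180 - 72}{\sqrt{-16697 - 15786} + 42640} = \frac{108}{\sqrt{-32483} + 42640} = \frac{108}{i \sqrt{32483} + 42640} = \frac{108}{42640 + i \sqrt{32483}}$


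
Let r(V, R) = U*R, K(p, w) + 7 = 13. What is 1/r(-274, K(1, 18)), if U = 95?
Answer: 1/570 ≈ 0.0017544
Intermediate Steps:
K(p, w) = 6 (K(p, w) = -7 + 13 = 6)
r(V, R) = 95*R
1/r(-274, K(1, 18)) = 1/(95*6) = 1/570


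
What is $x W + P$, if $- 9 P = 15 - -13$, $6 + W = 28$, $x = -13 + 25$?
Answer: $\frac{2348}{9} \approx 260.89$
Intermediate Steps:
$x = 12$
$W = 22$ ($W = -6 + 28 = 22$)
$P = - \frac{28}{9}$ ($P = - \frac{15 - -13}{9} = - \frac{15 + 13}{9} = \left(- \frac{1}{9}\right) 28 = - \frac{28}{9} \approx -3.1111$)
$x W + P = 12 \cdot 22 - \frac{28}{9} = 264 - \frac{28}{9} = \frac{2348}{9}$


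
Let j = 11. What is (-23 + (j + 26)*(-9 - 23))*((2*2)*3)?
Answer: -14484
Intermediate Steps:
(-23 + (j + 26)*(-9 - 23))*((2*2)*3) = (-23 + (11 + 26)*(-9 - 23))*((2*2)*3) = (-23 + 37*(-32))*(4*3) = (-23 - 1184)*12 = -1207*12 = -14484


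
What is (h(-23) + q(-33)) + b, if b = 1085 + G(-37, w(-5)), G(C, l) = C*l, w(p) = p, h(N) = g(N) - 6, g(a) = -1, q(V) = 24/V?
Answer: 13885/11 ≈ 1262.3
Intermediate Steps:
h(N) = -7 (h(N) = -1 - 6 = -7)
b = 1270 (b = 1085 - 37*(-5) = 1085 + 185 = 1270)
(h(-23) + q(-33)) + b = (-7 + 24/(-33)) + 1270 = (-7 + 24*(-1/33)) + 1270 = (-7 - 8/11) + 1270 = -85/11 + 1270 = 13885/11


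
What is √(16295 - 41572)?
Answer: I*√25277 ≈ 158.99*I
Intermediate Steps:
√(16295 - 41572) = √(-25277) = I*√25277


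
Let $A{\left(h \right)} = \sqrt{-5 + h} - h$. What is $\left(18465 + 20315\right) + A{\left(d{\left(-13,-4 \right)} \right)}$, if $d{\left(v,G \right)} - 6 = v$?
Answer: $38787 + 2 i \sqrt{3} \approx 38787.0 + 3.4641 i$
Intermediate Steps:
$d{\left(v,G \right)} = 6 + v$
$\left(18465 + 20315\right) + A{\left(d{\left(-13,-4 \right)} \right)} = \left(18465 + 20315\right) + \left(\sqrt{-5 + \left(6 - 13\right)} - \left(6 - 13\right)\right) = 38780 + \left(\sqrt{-5 - 7} - -7\right) = 38780 + \left(\sqrt{-12} + 7\right) = 38780 + \left(2 i \sqrt{3} + 7\right) = 38780 + \left(7 + 2 i \sqrt{3}\right) = 38787 + 2 i \sqrt{3}$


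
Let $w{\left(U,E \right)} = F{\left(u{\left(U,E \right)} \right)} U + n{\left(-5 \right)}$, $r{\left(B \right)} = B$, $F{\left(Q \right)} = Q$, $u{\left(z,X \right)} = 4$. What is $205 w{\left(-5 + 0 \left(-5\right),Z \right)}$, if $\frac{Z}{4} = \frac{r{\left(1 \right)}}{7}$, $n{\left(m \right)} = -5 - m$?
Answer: $-4100$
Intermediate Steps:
$Z = \frac{4}{7}$ ($Z = 4 \cdot 1 \cdot \frac{1}{7} = 4 \cdot \frac{1}{7} = \frac{4}{7} \approx 0.57143$)
$w{\left(U,E \right)} = 4 U$ ($w{\left(U,E \right)} = 4 U - 0 = 4 U + \left(-5 + 5\right) = 4 U + 0 = 4 U$)
$205 w{\left(-5 + 0 \left(-5\right),Z \right)} = 205 \cdot 4 \left(-5 + 0 \left(-5\right)\right) = 205 \cdot 4 \left(-5 + 0\right) = 205 \cdot 4 \left(-5\right) = 205 \left(-20\right) = -4100$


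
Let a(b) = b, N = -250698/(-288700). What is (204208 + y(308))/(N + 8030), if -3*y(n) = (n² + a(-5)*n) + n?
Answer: 74916495200/3477767547 ≈ 21.542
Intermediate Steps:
N = 125349/144350 (N = -250698*(-1/288700) = 125349/144350 ≈ 0.86837)
y(n) = -n²/3 + 4*n/3 (y(n) = -((n² - 5*n) + n)/3 = -(n² - 4*n)/3 = -n²/3 + 4*n/3)
(204208 + y(308))/(N + 8030) = (204208 + (⅓)*308*(4 - 1*308))/(125349/144350 + 8030) = (204208 + (⅓)*308*(4 - 308))/(1159255849/144350) = (204208 + (⅓)*308*(-304))*(144350/1159255849) = (204208 - 93632/3)*(144350/1159255849) = (518992/3)*(144350/1159255849) = 74916495200/3477767547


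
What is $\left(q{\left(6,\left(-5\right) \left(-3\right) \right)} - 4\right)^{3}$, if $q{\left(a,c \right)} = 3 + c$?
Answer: $2744$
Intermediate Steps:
$\left(q{\left(6,\left(-5\right) \left(-3\right) \right)} - 4\right)^{3} = \left(\left(3 - -15\right) - 4\right)^{3} = \left(\left(3 + 15\right) - 4\right)^{3} = \left(18 - 4\right)^{3} = 14^{3} = 2744$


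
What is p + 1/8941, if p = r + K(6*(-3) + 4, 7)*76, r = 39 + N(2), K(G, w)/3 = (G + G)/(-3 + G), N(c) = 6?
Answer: 63919226/151997 ≈ 420.53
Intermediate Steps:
K(G, w) = 6*G/(-3 + G) (K(G, w) = 3*((G + G)/(-3 + G)) = 3*((2*G)/(-3 + G)) = 3*(2*G/(-3 + G)) = 6*G/(-3 + G))
r = 45 (r = 39 + 6 = 45)
p = 7149/17 (p = 45 + (6*(6*(-3) + 4)/(-3 + (6*(-3) + 4)))*76 = 45 + (6*(-18 + 4)/(-3 + (-18 + 4)))*76 = 45 + (6*(-14)/(-3 - 14))*76 = 45 + (6*(-14)/(-17))*76 = 45 + (6*(-14)*(-1/17))*76 = 45 + (84/17)*76 = 45 + 6384/17 = 7149/17 ≈ 420.53)
p + 1/8941 = 7149/17 + 1/8941 = 63919226/151997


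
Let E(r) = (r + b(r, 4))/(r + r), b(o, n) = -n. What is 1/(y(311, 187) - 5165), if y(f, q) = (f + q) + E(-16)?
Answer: -8/37331 ≈ -0.00021430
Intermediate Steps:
E(r) = (-4 + r)/(2*r) (E(r) = (r - 1*4)/(r + r) = (r - 4)/((2*r)) = (-4 + r)*(1/(2*r)) = (-4 + r)/(2*r))
y(f, q) = 5/8 + f + q (y(f, q) = (f + q) + (½)*(-4 - 16)/(-16) = (f + q) + (½)*(-1/16)*(-20) = (f + q) + 5/8 = 5/8 + f + q)
1/(y(311, 187) - 5165) = 1/((5/8 + 311 + 187) - 5165) = 1/(3989/8 - 5165) = 1/(-37331/8) = -8/37331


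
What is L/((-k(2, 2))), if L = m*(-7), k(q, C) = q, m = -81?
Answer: -567/2 ≈ -283.50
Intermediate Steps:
L = 567 (L = -81*(-7) = 567)
L/((-k(2, 2))) = 567/((-1*2)) = 567/(-2) = 567*(-½) = -567/2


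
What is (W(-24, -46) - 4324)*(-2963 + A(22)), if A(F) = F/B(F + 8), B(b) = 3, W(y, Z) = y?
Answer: 38553716/3 ≈ 1.2851e+7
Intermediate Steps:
A(F) = F/3
(W(-24, -46) - 4324)*(-2963 + A(22)) = (-24 - 4324)*(-2963 + (1/3)*22) = -4348*(-2963 + 22/3) = -4348*(-8867/3) = 38553716/3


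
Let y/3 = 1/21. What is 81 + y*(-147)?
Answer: 60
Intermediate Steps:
y = ⅐ (y = 3/21 = 3*(1/21) = ⅐ ≈ 0.14286)
81 + y*(-147) = 81 + (⅐)*(-147) = 81 - 21 = 60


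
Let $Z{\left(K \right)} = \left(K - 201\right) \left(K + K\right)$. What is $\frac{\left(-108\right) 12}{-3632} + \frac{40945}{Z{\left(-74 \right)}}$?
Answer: $\frac{2518243}{1847780} \approx 1.3628$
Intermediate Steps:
$Z{\left(K \right)} = 2 K \left(-201 + K\right)$ ($Z{\left(K \right)} = \left(-201 + K\right) 2 K = 2 K \left(-201 + K\right)$)
$\frac{\left(-108\right) 12}{-3632} + \frac{40945}{Z{\left(-74 \right)}} = \frac{\left(-108\right) 12}{-3632} + \frac{40945}{2 \left(-74\right) \left(-201 - 74\right)} = \left(-1296\right) \left(- \frac{1}{3632}\right) + \frac{40945}{2 \left(-74\right) \left(-275\right)} = \frac{81}{227} + \frac{40945}{40700} = \frac{81}{227} + 40945 \cdot \frac{1}{40700} = \frac{81}{227} + \frac{8189}{8140} = \frac{2518243}{1847780}$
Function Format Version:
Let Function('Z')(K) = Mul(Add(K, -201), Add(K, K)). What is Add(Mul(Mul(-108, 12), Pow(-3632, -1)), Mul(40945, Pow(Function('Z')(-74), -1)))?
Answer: Rational(2518243, 1847780) ≈ 1.3628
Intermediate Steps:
Function('Z')(K) = Mul(2, K, Add(-201, K)) (Function('Z')(K) = Mul(Add(-201, K), Mul(2, K)) = Mul(2, K, Add(-201, K)))
Add(Mul(Mul(-108, 12), Pow(-3632, -1)), Mul(40945, Pow(Function('Z')(-74), -1))) = Add(Mul(Mul(-108, 12), Pow(-3632, -1)), Mul(40945, Pow(Mul(2, -74, Add(-201, -74)), -1))) = Add(Mul(-1296, Rational(-1, 3632)), Mul(40945, Pow(Mul(2, -74, -275), -1))) = Add(Rational(81, 227), Mul(40945, Pow(40700, -1))) = Add(Rational(81, 227), Mul(40945, Rational(1, 40700))) = Add(Rational(81, 227), Rational(8189, 8140)) = Rational(2518243, 1847780)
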